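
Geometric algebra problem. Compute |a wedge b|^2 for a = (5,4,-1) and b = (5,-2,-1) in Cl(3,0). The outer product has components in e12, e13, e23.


a wedge b = (a1*b2 - a2*b1)*e12 + (a1*b3 - a3*b1)*e13 + (a2*b3 - a3*b2)*e23
e12 coeff: 5*(-2) - 4*5 = -10 - 20 = -30
e13 coeff: 5*(-1) - (-1)*5 = -5 - (-5) = 0
e23 coeff: 4*(-1) - (-1)*(-2) = -4 - 2 = -6
|a wedge b|^2 = (-30)^2 + 0^2 + (-6)^2
= 900 + 0 + 36
= 936


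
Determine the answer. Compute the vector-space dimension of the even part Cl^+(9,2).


Even subalgebra dimension = 2^(n-1)
n = 9 + 2 = 11
2^(11 - 1) = 2^10 = 1024
Verification: sum of C(11,k) for even k = 1 + 55 + 330 + 462 + 165 + 11 = 1024
Result = 1024


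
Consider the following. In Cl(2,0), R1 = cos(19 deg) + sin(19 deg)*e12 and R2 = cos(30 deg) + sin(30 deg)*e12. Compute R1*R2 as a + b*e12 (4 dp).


Same-plane rotors commute and their half-angles add:
R1*R2 = cos(a1 + a2) + sin(a1 + a2)*e12.
a1 + a2 = 19 + 30 = 49 deg
cos(49 deg) = 0.6561
sin(49 deg) = 0.7547
R1*R2 = 0.6561 + 0.7547*e12


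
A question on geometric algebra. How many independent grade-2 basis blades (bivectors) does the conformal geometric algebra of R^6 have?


The conformal model of R^6 uses Cl(7,1) with m = 6 + 2 = 8 generators.
Number of grade-2 blades = C(m, 2) = C(8, 2)
= 8*7/2 = 28


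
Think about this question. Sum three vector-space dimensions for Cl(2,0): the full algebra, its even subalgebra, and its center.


n = 2 + 0 = 2
Total dim = 2^2 = 4
Even subalgebra dim = 2^1 = 2
n is even, so center dim = 1
Sum = 4 + 2 + 1 = 7


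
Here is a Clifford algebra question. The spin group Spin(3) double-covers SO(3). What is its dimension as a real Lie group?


Spin(n) double-covers SO(n); both have Lie algebra so(n) of dimension n(n-1)/2.
n = 3
n(n-1) = 3 * 2 = 6
dim Spin(3) = 6/2 = 3


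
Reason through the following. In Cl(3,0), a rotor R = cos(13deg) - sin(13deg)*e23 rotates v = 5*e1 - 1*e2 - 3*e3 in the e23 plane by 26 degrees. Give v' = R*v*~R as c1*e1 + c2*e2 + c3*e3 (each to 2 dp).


Rotor R = cos(13deg) - sin(13deg)*e23
Rotation angle theta = 2 * 13 = 26 degrees in the e23 plane (e2 -> e3).
The component perpendicular to the plane (e1) is invariant: v'_1 = v1 = 5.00
cos(26deg) = 0.8988, sin(26deg) = 0.4384
v'_2 = v2*cos(theta) - v3*sin(theta) = -1*0.8988 - (-3)*0.4384 = 0.42
v'_3 = v2*sin(theta) + v3*cos(theta) = -1*0.4384 + (-3)*0.8988 = -3.13
v' = 5.00*e1 + 0.42*e2 - 3.13*e3


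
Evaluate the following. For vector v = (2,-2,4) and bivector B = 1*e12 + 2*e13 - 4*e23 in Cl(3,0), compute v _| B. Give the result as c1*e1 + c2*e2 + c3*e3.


Left contraction v _| B = <vB>_1 (grade-1 part of the geometric product vB).
Using e1_|e12 = e2, e2_|e12 = -e1, e1_|e13 = e3, e3_|e13 = -e1, e2_|e23 = e3, e3_|e23 = -e2:
e1 coeff: -v2*b12 - v3*b13 = -(-2)*(1) - (4)*(2) = -6
e2 coeff: v1*b12 - v3*b23 = (2)*(1) - (4)*(-4) = 18
e3 coeff: v1*b13 + v2*b23 = (2)*(2) + (-2)*(-4) = 12
v _| B = -6*e1 + 18*e2 + 12*e3


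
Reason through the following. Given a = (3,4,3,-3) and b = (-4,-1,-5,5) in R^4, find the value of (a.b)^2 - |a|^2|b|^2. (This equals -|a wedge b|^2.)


a . b = 3*(-4) + 4*(-1) + 3*(-5) + (-3)*5
= -12 + (-4) + (-15) + (-15) = -46
|a|^2 = 3^2 + 4^2 + 3^2 + (-3)^2 = 43
|b|^2 = (-4)^2 + (-1)^2 + (-5)^2 + 5^2 = 67
(a.b)^2 = (-46)^2 = 2116
|a|^2 * |b|^2 = 43 * 67 = 2881
Result = 2116 - 2881 = -765


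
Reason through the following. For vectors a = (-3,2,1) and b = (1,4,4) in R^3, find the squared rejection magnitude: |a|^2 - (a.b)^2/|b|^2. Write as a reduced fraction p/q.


|a|^2 = (-3)^2 + 2^2 + 1^2 = 14
|b|^2 = 1^2 + 4^2 + 4^2 = 33
a . b = (-3)*1 + 2*4 + 1*4 = 9
(a.b)^2 = 9^2 = 81
|rej|^2 = 14 - 81/33
= (462 - 81)/33
= 381/33
In lowest terms: 127/11


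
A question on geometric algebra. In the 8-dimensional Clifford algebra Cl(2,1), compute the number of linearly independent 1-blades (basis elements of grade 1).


Number of grade-k basis blades in Cl(p,q) with n = p + q is C(n, k).
n = 2 + 1 = 3
C(3, 1) = 3! / (1! * 2!)
= 6 / (1 * 2)
= 3


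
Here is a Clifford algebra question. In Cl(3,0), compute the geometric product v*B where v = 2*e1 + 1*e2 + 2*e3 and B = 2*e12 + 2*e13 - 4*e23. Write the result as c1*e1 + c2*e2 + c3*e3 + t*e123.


vB has grade-1 (vector) and grade-3 (trivector) parts: vB = (v _| B) + (v ^ B).
Vector part <vB>_1:
  e1: -v2*b12 - v3*b13 = -(1)*(2) - (2)*(2) = -6
  e2: v1*b12 - v3*b23 = (2)*(2) - (2)*(-4) = 12
  e3: v1*b13 + v2*b23 = (2)*(2) + (1)*(-4) = 0
Trivector part <vB>_3:
  e123: v1*b23 - v2*b13 + v3*b12 = (2)*(-4) - (1)*(2) + (2)*(2) = -6
vB = -6*e1 + 12*e2 + 0*e3 - 6*e123


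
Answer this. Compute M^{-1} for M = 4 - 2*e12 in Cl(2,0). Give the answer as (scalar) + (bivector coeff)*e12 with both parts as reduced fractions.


M = 4 - 2*e12, where e12^2 = -1.
Since M commutes with its reverse ~M = a - b*e12, M * ~M = a^2 - b^2*e12^2 = a^2 + b^2.
So M^{-1} = ~M / (a^2 + b^2) = (a - b*e12)/(a^2 + b^2).
a^2 + b^2 = 16 + 4 = 20
Scalar part = 4/20 = 1/5
Bivector coeff = 2/20 = 1/10
M^{-1} = 1/5 + 1/10*e12


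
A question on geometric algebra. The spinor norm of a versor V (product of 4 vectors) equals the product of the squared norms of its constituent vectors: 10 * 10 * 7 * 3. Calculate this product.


Spinor norm N(V) = |v1|^2 * |v2|^2 * ... * |v4|^2
= 10 * 10 * 7 * 3
Running product: 10, 100, 700, 2100
N(V) = 2100


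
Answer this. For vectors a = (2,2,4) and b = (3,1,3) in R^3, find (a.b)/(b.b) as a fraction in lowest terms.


Projection coefficient = (a . b) / (b . b)
a . b = 2*3 + 2*1 + 4*3
= 6 + 2 + 12 = 20
b . b = 3^2 + 1^2 + 3^2
= 9 + 1 + 9 = 19
Coefficient = 20/19
In lowest terms: 20/19


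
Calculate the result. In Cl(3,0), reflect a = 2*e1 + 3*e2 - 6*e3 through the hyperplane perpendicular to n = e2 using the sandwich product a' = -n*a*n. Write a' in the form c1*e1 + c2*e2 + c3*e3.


Reflection formula: a' = -n*a*n, with n = e2 (unit vector, n^2 = 1).
For reflection through hyperplane perp to e2:
The component along e2 flips sign, others stay.
a = (2, 3, -6)
a' = (2, -3, -6)
a' = 2*e1 - 3*e2 - 6*e3


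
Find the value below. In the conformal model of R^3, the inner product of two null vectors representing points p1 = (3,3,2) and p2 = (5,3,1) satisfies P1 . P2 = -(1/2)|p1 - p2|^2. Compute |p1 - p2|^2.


p1 - p2 = (-2, 0, 1)
|p1 - p2|^2 = (-2)^2 + 0^2 + 1^2
= 4 + 0 + 1
= 5


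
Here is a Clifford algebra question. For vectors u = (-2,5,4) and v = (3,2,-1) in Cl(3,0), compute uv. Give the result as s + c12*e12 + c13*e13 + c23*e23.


In Cl(3,0): e_i^2 = 1, e_ie_j = -e_je_i for i != j.
Scalar part = u . v = (-2)*3 + 5*2 + 4*(-1)
= -6 + 10 + (-4) = 0
e12 coeff = (-2)*2 - 5*3 = -4 - 15 = -19
e13 coeff = (-2)*(-1) - 4*3 = 2 - 12 = -10
e23 coeff = 5*(-1) - 4*2 = -5 - 8 = -13
uv = 0 - 19*e12 - 10*e13 - 13*e23


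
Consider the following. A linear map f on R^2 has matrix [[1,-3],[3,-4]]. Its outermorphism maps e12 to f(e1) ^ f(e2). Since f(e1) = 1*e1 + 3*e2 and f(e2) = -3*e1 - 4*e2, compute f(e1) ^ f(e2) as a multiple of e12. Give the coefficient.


The outermorphism of a linear map f sends e1^e2 to f(e1)^f(e2).
f(e1) = 1*e1 + 3*e2
f(e2) = -3*e1 - 4*e2
f(e1) ^ f(e2) = (1*e1 + 3*e2) ^ (-3*e1 - 4*e2)
= 1*(-4)*e12 + 3*(-3)*e21
= (-4 - (-9))*e12
= 5*e12
Coefficient = 5


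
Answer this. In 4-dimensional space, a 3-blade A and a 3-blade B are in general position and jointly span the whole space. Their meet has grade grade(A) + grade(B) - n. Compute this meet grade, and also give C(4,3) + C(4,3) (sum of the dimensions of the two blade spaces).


Meet grade = grade(A) + grade(B) - n
= 3 + 3 - 4 = 2
C(4,3) = 4
C(4,3) = 4
dim_A + dim_B = 4 + 4 = 8


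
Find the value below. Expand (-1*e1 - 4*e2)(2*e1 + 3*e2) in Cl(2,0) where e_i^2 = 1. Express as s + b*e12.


Expand: (-1*e1 - 4*e2)(2*e1 + 3*e2)
= (-1)*2*e1e1 + (-1)*3*e1e2 + (-4)*2*e2e1 + (-4)*3*e2e2
Using e1^2 = e2^2 = 1, e2e1 = -e1e2:
Scalar part s = (-1)*2 + (-4)*3 = -2 + (-12) = -14
Bivector part b = (-1)*3 - (-4)*2 = -3 - (-8) = 5
uv = -14 + 5*e12


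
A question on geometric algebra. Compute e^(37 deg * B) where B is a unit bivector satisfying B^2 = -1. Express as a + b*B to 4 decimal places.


For a unit bivector B with B^2 = -1, the exponential series gives
e^(theta*B) = cos(theta) + sin(theta)*B (the GA analogue of Euler's formula).
theta = 37 degrees = 0.645772 rad
cos(37 deg) = 0.7986
sin(37 deg) = 0.6018
exp(theta*B) = 0.7986 + 0.6018*B


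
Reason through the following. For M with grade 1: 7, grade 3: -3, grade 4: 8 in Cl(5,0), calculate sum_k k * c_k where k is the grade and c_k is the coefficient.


Grade-weighted sum = sum of grade_k * coefficient_k
1*7 = 7
3*(-3) = -9
4*8 = 32
Total = 7 + (-9) + 32 = 30


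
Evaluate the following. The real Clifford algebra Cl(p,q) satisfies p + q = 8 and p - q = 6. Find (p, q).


We need p + q = 8 and p - q = 6.
Adding: 2p = 8 + 6 = 14, so p = 7.
Then q = 8 - 7 = 1.
(p, q) = (7, 1)


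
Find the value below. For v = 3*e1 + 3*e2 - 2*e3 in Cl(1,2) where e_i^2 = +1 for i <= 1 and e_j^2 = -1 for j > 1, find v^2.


v^2 = sum of c_i^2 * e_i^2
Positive signature terms (e_i^2 = +1): 3^2 = 9
Negative signature terms (e_j^2 = -1): 3^2 + (-2)^2 = 13
v^2 = 9 - 13 = -4


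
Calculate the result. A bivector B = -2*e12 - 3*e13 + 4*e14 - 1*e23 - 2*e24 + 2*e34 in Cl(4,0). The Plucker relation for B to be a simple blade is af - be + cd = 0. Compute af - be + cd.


Plucker relation: af - be + cd
a*f = (-2)*2 = -4
b*e = (-3)*(-2) = 6
c*d = 4*(-1) = -4
af - be + cd = -4 - 6 + (-4)
= -14


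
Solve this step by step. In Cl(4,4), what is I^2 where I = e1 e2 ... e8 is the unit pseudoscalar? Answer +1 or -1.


The pseudoscalar I = e1...e_n (product of all n generators) of Cl(p,q) satisfies I^2 = (-1)^(q + n(n-1)/2).
p = 4, q = 4, n = p + q = 8
n(n-1)/2 = 8 * 7 / 2 = 28
Exponent = q + n(n-1)/2 = 4 + 28 = 32
I^2 = (-1)^32 = +1


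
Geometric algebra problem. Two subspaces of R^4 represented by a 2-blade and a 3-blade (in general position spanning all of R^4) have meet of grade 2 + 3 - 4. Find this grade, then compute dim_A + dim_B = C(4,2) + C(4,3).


Meet grade = grade(A) + grade(B) - n
= 2 + 3 - 4 = 1
C(4,2) = 6
C(4,3) = 4
dim_A + dim_B = 6 + 4 = 10


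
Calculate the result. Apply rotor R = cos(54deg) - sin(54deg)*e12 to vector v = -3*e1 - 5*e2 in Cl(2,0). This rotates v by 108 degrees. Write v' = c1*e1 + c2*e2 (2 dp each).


Rotor R = cos(54deg) - sin(54deg)*e12
Rotation angle theta = 2 * 54 = 108 degrees
v' = R*v*~R rotates v by theta.
cos(108deg) = -0.3090, sin(108deg) = 0.9511
v'_1 = -3*cos(108deg) - (-5)*sin(108deg)
= -3*(-0.3090) - (-5)*0.9511
= 5.68
v'_2 = -3*sin(108deg) + (-5)*cos(108deg)
= -3*0.9511 + (-5)*(-0.3090)
= -1.31
v' = 5.68*e1 - 1.31*e2


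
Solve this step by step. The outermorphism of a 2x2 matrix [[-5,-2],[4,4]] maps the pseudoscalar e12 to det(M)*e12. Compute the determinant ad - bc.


The outermorphism of a linear map f sends e1^e2 to f(e1)^f(e2).
f(e1) = -5*e1 + 4*e2
f(e2) = -2*e1 + 4*e2
f(e1) ^ f(e2) = (-5*e1 + 4*e2) ^ (-2*e1 + 4*e2)
= (-5)*4*e12 + 4*(-2)*e21
= (-20 - (-8))*e12
= -12*e12
Coefficient = -12


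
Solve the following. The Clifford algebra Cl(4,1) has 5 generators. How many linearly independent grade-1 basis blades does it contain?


Number of grade-k basis blades in Cl(p,q) with n = p + q is C(n, k).
n = 4 + 1 = 5
C(5, 1) = 5! / (1! * 4!)
= 120 / (1 * 24)
= 5


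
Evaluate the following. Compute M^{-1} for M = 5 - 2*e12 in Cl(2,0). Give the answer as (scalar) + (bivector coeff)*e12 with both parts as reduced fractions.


M = 5 - 2*e12, where e12^2 = -1.
Since M commutes with its reverse ~M = a - b*e12, M * ~M = a^2 - b^2*e12^2 = a^2 + b^2.
So M^{-1} = ~M / (a^2 + b^2) = (a - b*e12)/(a^2 + b^2).
a^2 + b^2 = 25 + 4 = 29
Scalar part = 5/29 = 5/29
Bivector coeff = 2/29 = 2/29
M^{-1} = 5/29 + 2/29*e12


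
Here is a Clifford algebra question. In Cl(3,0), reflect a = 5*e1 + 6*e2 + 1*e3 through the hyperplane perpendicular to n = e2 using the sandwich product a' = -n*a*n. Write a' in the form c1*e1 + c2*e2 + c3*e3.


Reflection formula: a' = -n*a*n, with n = e2 (unit vector, n^2 = 1).
For reflection through hyperplane perp to e2:
The component along e2 flips sign, others stay.
a = (5, 6, 1)
a' = (5, -6, 1)
a' = 5*e1 - 6*e2 + 1*e3


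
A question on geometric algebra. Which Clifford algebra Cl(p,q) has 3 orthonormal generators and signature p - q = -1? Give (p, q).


We need p + q = 3 and p - q = -1.
Adding: 2p = 3 + (-1) = 2, so p = 1.
Then q = 3 - 1 = 2.
(p, q) = (1, 2)


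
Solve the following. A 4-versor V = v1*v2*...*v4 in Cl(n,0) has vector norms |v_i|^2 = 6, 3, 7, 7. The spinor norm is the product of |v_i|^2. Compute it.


Spinor norm N(V) = |v1|^2 * |v2|^2 * ... * |v4|^2
= 6 * 3 * 7 * 7
Running product: 6, 18, 126, 882
N(V) = 882


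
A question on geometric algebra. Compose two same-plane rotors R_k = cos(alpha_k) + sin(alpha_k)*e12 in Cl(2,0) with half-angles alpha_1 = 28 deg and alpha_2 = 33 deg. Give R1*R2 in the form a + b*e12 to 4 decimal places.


Same-plane rotors commute and their half-angles add:
R1*R2 = cos(a1 + a2) + sin(a1 + a2)*e12.
a1 + a2 = 28 + 33 = 61 deg
cos(61 deg) = 0.4848
sin(61 deg) = 0.8746
R1*R2 = 0.4848 + 0.8746*e12


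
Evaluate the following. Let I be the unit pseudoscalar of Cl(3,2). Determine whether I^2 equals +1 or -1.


The pseudoscalar I = e1...e_n (product of all n generators) of Cl(p,q) satisfies I^2 = (-1)^(q + n(n-1)/2).
p = 3, q = 2, n = p + q = 5
n(n-1)/2 = 5 * 4 / 2 = 10
Exponent = q + n(n-1)/2 = 2 + 10 = 12
I^2 = (-1)^12 = +1


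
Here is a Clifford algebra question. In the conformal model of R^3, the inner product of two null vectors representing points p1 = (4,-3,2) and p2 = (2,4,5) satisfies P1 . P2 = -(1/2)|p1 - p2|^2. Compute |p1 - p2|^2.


p1 - p2 = (2, -7, -3)
|p1 - p2|^2 = 2^2 + (-7)^2 + (-3)^2
= 4 + 49 + 9
= 62


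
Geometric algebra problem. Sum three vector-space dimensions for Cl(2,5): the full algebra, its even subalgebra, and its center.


n = 2 + 5 = 7
Total dim = 2^7 = 128
Even subalgebra dim = 2^6 = 64
n is odd, so center dim = 2
Sum = 128 + 64 + 2 = 194


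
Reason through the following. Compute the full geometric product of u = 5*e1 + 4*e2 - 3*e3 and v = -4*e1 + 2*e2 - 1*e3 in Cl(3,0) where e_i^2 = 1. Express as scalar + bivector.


In Cl(3,0): e_i^2 = 1, e_ie_j = -e_je_i for i != j.
Scalar part = u . v = 5*(-4) + 4*2 + (-3)*(-1)
= -20 + 8 + 3 = -9
e12 coeff = 5*2 - 4*(-4) = 10 - (-16) = 26
e13 coeff = 5*(-1) - (-3)*(-4) = -5 - 12 = -17
e23 coeff = 4*(-1) - (-3)*2 = -4 - (-6) = 2
uv = -9 + 26*e12 - 17*e13 + 2*e23


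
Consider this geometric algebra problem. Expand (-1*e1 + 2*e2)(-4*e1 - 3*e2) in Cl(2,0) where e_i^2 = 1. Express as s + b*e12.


Expand: (-1*e1 + 2*e2)(-4*e1 - 3*e2)
= (-1)*(-4)*e1e1 + (-1)*(-3)*e1e2 + 2*(-4)*e2e1 + 2*(-3)*e2e2
Using e1^2 = e2^2 = 1, e2e1 = -e1e2:
Scalar part s = (-1)*(-4) + 2*(-3) = 4 + (-6) = -2
Bivector part b = (-1)*(-3) - 2*(-4) = 3 - (-8) = 11
uv = -2 + 11*e12


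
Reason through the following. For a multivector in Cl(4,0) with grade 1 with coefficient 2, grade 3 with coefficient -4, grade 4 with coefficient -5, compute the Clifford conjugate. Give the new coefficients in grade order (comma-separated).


Clifford conjugate sign for grade k: (-1)^(k(k+1)/2)
Grade 1: (-1)^(1*2/2) = (-1)^1 = -1, coeff 2 -> -2
Grade 3: (-1)^(3*4/2) = (-1)^6 = 1, coeff -4 -> -4
Grade 4: (-1)^(4*5/2) = (-1)^10 = 1, coeff -5 -> -5
Conjugated coefficients: -2, -4, -5


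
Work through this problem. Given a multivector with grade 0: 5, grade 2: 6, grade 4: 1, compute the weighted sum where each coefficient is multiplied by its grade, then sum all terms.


Grade-weighted sum = sum of grade_k * coefficient_k
0*5 = 0
2*6 = 12
4*1 = 4
Total = 0 + 12 + 4 = 16


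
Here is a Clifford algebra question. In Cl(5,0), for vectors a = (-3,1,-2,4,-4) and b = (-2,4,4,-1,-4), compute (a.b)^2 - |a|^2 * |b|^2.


a . b = (-3)*(-2) + 1*4 + (-2)*4 + 4*(-1) + (-4)*(-4)
= 6 + 4 + (-8) + (-4) + 16 = 14
|a|^2 = (-3)^2 + 1^2 + (-2)^2 + 4^2 + (-4)^2 = 46
|b|^2 = (-2)^2 + 4^2 + 4^2 + (-1)^2 + (-4)^2 = 53
(a.b)^2 = 14^2 = 196
|a|^2 * |b|^2 = 46 * 53 = 2438
Result = 196 - 2438 = -2242


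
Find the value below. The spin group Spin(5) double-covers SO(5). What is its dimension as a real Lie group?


Spin(n) double-covers SO(n); both have Lie algebra so(n) of dimension n(n-1)/2.
n = 5
n(n-1) = 5 * 4 = 20
dim Spin(5) = 20/2 = 10


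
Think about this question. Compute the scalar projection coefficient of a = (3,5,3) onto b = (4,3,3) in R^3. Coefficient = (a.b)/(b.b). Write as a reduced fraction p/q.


Projection coefficient = (a . b) / (b . b)
a . b = 3*4 + 5*3 + 3*3
= 12 + 15 + 9 = 36
b . b = 4^2 + 3^2 + 3^2
= 16 + 9 + 9 = 34
Coefficient = 36/34
In lowest terms: 18/17


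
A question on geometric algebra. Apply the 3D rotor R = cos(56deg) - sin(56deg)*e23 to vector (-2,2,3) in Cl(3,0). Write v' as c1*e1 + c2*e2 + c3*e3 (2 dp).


Rotor R = cos(56deg) - sin(56deg)*e23
Rotation angle theta = 2 * 56 = 112 degrees in the e23 plane (e2 -> e3).
The component perpendicular to the plane (e1) is invariant: v'_1 = v1 = -2.00
cos(112deg) = -0.3746, sin(112deg) = 0.9272
v'_2 = v2*cos(theta) - v3*sin(theta) = 2*(-0.3746) - 3*0.9272 = -3.53
v'_3 = v2*sin(theta) + v3*cos(theta) = 2*0.9272 + 3*(-0.3746) = 0.73
v' = -2.00*e1 - 3.53*e2 + 0.73*e3


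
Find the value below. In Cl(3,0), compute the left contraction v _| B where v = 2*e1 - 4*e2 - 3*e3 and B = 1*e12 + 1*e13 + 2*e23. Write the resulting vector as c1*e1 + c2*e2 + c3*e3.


Left contraction v _| B = <vB>_1 (grade-1 part of the geometric product vB).
Using e1_|e12 = e2, e2_|e12 = -e1, e1_|e13 = e3, e3_|e13 = -e1, e2_|e23 = e3, e3_|e23 = -e2:
e1 coeff: -v2*b12 - v3*b13 = -(-4)*(1) - (-3)*(1) = 7
e2 coeff: v1*b12 - v3*b23 = (2)*(1) - (-3)*(2) = 8
e3 coeff: v1*b13 + v2*b23 = (2)*(1) + (-4)*(2) = -6
v _| B = 7*e1 + 8*e2 - 6*e3


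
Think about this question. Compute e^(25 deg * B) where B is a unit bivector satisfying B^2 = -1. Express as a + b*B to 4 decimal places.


For a unit bivector B with B^2 = -1, the exponential series gives
e^(theta*B) = cos(theta) + sin(theta)*B (the GA analogue of Euler's formula).
theta = 25 degrees = 0.436332 rad
cos(25 deg) = 0.9063
sin(25 deg) = 0.4226
exp(theta*B) = 0.9063 + 0.4226*B


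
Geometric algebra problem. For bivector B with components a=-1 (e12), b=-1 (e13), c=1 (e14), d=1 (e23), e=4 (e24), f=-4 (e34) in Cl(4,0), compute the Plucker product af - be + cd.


Plucker relation: af - be + cd
a*f = (-1)*(-4) = 4
b*e = (-1)*4 = -4
c*d = 1*1 = 1
af - be + cd = 4 - (-4) + 1
= 9


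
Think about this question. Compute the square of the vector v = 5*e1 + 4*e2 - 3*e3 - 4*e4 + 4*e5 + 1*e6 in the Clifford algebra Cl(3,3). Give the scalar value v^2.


v^2 = sum of c_i^2 * e_i^2
Positive signature terms (e_i^2 = +1): 5^2 + 4^2 + (-3)^2 = 50
Negative signature terms (e_j^2 = -1): (-4)^2 + 4^2 + 1^2 = 33
v^2 = 50 - 33 = 17


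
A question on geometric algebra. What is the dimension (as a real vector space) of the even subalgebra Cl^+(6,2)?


Even subalgebra dimension = 2^(n-1)
n = 6 + 2 = 8
2^(8 - 1) = 2^7 = 128
Verification: sum of C(8,k) for even k = 1 + 28 + 70 + 28 + 1 = 128
Result = 128


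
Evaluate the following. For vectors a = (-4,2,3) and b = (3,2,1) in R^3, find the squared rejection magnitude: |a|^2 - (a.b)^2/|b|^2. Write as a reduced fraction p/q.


|a|^2 = (-4)^2 + 2^2 + 3^2 = 29
|b|^2 = 3^2 + 2^2 + 1^2 = 14
a . b = (-4)*3 + 2*2 + 3*1 = -5
(a.b)^2 = (-5)^2 = 25
|rej|^2 = 29 - 25/14
= (406 - 25)/14
= 381/14
In lowest terms: 381/14


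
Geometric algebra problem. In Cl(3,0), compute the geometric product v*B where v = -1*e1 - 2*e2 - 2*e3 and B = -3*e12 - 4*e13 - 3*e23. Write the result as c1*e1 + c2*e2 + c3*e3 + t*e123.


vB has grade-1 (vector) and grade-3 (trivector) parts: vB = (v _| B) + (v ^ B).
Vector part <vB>_1:
  e1: -v2*b12 - v3*b13 = -(-2)*(-3) - (-2)*(-4) = -14
  e2: v1*b12 - v3*b23 = (-1)*(-3) - (-2)*(-3) = -3
  e3: v1*b13 + v2*b23 = (-1)*(-4) + (-2)*(-3) = 10
Trivector part <vB>_3:
  e123: v1*b23 - v2*b13 + v3*b12 = (-1)*(-3) - (-2)*(-4) + (-2)*(-3) = 1
vB = -14*e1 - 3*e2 + 10*e3 + 1*e123


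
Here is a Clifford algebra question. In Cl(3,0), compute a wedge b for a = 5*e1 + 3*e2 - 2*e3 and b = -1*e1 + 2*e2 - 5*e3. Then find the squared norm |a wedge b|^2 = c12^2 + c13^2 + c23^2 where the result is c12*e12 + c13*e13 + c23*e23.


a wedge b = (a1*b2 - a2*b1)*e12 + (a1*b3 - a3*b1)*e13 + (a2*b3 - a3*b2)*e23
e12 coeff: 5*2 - 3*(-1) = 10 - (-3) = 13
e13 coeff: 5*(-5) - (-2)*(-1) = -25 - 2 = -27
e23 coeff: 3*(-5) - (-2)*2 = -15 - (-4) = -11
|a wedge b|^2 = 13^2 + (-27)^2 + (-11)^2
= 169 + 729 + 121
= 1019


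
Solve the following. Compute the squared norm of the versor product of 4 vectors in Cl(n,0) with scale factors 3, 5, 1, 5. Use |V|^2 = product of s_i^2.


Each vector v_i has |v_i|^2 = s_i^2
Squared scales: 3^2 = 9, 5^2 = 25, 1^2 = 1, 5^2 = 25
|V|^2 = 9 * 25 * 1 * 25
= 5625


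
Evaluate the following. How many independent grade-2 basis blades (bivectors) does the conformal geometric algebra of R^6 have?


The conformal model of R^6 uses Cl(7,1) with m = 6 + 2 = 8 generators.
Number of grade-2 blades = C(m, 2) = C(8, 2)
= 8*7/2 = 28


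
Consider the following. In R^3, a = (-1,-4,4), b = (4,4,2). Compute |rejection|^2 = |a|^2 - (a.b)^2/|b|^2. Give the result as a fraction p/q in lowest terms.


|a|^2 = (-1)^2 + (-4)^2 + 4^2 = 33
|b|^2 = 4^2 + 4^2 + 2^2 = 36
a . b = (-1)*4 + (-4)*4 + 4*2 = -12
(a.b)^2 = (-12)^2 = 144
|rej|^2 = 33 - 144/36
= (1188 - 144)/36
= 1044/36
In lowest terms: 29/1


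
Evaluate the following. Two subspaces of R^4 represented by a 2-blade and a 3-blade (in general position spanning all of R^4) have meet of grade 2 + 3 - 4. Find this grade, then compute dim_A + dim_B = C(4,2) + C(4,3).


Meet grade = grade(A) + grade(B) - n
= 2 + 3 - 4 = 1
C(4,2) = 6
C(4,3) = 4
dim_A + dim_B = 6 + 4 = 10


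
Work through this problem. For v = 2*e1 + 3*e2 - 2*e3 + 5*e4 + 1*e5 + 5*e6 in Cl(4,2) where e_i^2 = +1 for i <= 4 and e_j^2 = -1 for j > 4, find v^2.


v^2 = sum of c_i^2 * e_i^2
Positive signature terms (e_i^2 = +1): 2^2 + 3^2 + (-2)^2 + 5^2 = 42
Negative signature terms (e_j^2 = -1): 1^2 + 5^2 = 26
v^2 = 42 - 26 = 16


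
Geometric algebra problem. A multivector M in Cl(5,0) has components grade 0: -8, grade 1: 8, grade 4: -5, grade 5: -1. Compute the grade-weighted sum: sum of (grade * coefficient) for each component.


Grade-weighted sum = sum of grade_k * coefficient_k
0*(-8) = 0
1*8 = 8
4*(-5) = -20
5*(-1) = -5
Total = 0 + 8 + (-20) + (-5) = -17


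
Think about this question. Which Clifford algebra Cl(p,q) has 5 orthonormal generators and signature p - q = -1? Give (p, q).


We need p + q = 5 and p - q = -1.
Adding: 2p = 5 + (-1) = 4, so p = 2.
Then q = 5 - 2 = 3.
(p, q) = (2, 3)


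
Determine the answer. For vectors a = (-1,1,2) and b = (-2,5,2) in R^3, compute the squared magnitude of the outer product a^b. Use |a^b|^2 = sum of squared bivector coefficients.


a wedge b = (a1*b2 - a2*b1)*e12 + (a1*b3 - a3*b1)*e13 + (a2*b3 - a3*b2)*e23
e12 coeff: (-1)*5 - 1*(-2) = -5 - (-2) = -3
e13 coeff: (-1)*2 - 2*(-2) = -2 - (-4) = 2
e23 coeff: 1*2 - 2*5 = 2 - 10 = -8
|a wedge b|^2 = (-3)^2 + 2^2 + (-8)^2
= 9 + 4 + 64
= 77


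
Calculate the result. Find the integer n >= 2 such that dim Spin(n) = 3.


dim Spin(n) = dim so(n) = n(n-1)/2.
Solve n(n-1)/2 = 3, i.e. n^2 - n - 6 = 0.
Discriminant = 1 + 8*3 = 25
n = (1 + sqrt(25))/2 = (1 + 5)/2 = 3


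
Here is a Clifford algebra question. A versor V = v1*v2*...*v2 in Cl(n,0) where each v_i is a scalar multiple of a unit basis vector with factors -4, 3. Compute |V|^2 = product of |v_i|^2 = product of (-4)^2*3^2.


Each vector v_i has |v_i|^2 = s_i^2
Squared scales: (-4)^2 = 16, 3^2 = 9
|V|^2 = 16 * 9
= 144


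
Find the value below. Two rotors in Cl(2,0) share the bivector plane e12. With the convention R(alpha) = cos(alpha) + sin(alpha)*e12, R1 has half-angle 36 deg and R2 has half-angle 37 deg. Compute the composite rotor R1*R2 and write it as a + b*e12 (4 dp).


Same-plane rotors commute and their half-angles add:
R1*R2 = cos(a1 + a2) + sin(a1 + a2)*e12.
a1 + a2 = 36 + 37 = 73 deg
cos(73 deg) = 0.2924
sin(73 deg) = 0.9563
R1*R2 = 0.2924 + 0.9563*e12


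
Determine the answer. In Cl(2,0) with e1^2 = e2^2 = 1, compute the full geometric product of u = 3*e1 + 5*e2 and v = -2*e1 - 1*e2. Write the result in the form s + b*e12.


Expand: (3*e1 + 5*e2)(-2*e1 - 1*e2)
= 3*(-2)*e1e1 + 3*(-1)*e1e2 + 5*(-2)*e2e1 + 5*(-1)*e2e2
Using e1^2 = e2^2 = 1, e2e1 = -e1e2:
Scalar part s = 3*(-2) + 5*(-1) = -6 + (-5) = -11
Bivector part b = 3*(-1) - 5*(-2) = -3 - (-10) = 7
uv = -11 + 7*e12


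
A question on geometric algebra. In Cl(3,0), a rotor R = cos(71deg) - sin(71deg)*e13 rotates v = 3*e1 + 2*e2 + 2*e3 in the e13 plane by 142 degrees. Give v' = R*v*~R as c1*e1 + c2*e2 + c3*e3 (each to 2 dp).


Rotor R = cos(71deg) - sin(71deg)*e13
Rotation angle theta = 2 * 71 = 142 degrees in the e13 plane (e1 -> e3).
The component perpendicular to the plane (e2) is invariant: v'_2 = v2 = 2.00
cos(142deg) = -0.7880, sin(142deg) = 0.6157
v'_1 = v1*cos(theta) - v3*sin(theta) = 3*(-0.7880) - 2*0.6157 = -3.60
v'_3 = v1*sin(theta) + v3*cos(theta) = 3*0.6157 + 2*(-0.7880) = 0.27
v' = -3.60*e1 + 2.00*e2 + 0.27*e3


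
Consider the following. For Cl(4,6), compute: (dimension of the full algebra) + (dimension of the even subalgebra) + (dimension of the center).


n = 4 + 6 = 10
Total dim = 2^10 = 1024
Even subalgebra dim = 2^9 = 512
n is even, so center dim = 1
Sum = 1024 + 512 + 1 = 1537


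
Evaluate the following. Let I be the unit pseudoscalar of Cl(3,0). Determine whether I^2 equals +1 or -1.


The pseudoscalar I = e1...e_n (product of all n generators) of Cl(p,q) satisfies I^2 = (-1)^(q + n(n-1)/2).
p = 3, q = 0, n = p + q = 3
n(n-1)/2 = 3 * 2 / 2 = 3
Exponent = q + n(n-1)/2 = 0 + 3 = 3
I^2 = (-1)^3 = -1


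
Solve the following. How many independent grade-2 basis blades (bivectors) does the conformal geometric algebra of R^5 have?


The conformal model of R^5 uses Cl(6,1) with m = 5 + 2 = 7 generators.
Number of grade-2 blades = C(m, 2) = C(7, 2)
= 7*6/2 = 21


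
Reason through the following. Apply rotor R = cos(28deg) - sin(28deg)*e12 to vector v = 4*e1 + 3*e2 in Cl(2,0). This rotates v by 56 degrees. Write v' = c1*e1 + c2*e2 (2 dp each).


Rotor R = cos(28deg) - sin(28deg)*e12
Rotation angle theta = 2 * 28 = 56 degrees
v' = R*v*~R rotates v by theta.
cos(56deg) = 0.5592, sin(56deg) = 0.8290
v'_1 = 4*cos(56deg) - 3*sin(56deg)
= 4*0.5592 - 3*0.8290
= -0.25
v'_2 = 4*sin(56deg) + 3*cos(56deg)
= 4*0.8290 + 3*0.5592
= 4.99
v' = -0.25*e1 + 4.99*e2


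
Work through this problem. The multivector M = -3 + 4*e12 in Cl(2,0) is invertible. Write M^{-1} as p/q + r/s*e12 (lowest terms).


M = -3 + 4*e12, where e12^2 = -1.
Since M commutes with its reverse ~M = a - b*e12, M * ~M = a^2 - b^2*e12^2 = a^2 + b^2.
So M^{-1} = ~M / (a^2 + b^2) = (a - b*e12)/(a^2 + b^2).
a^2 + b^2 = 9 + 16 = 25
Scalar part = -3/25 = -3/25
Bivector coeff = -4/25 = -4/25
M^{-1} = -3/25 - 4/25*e12


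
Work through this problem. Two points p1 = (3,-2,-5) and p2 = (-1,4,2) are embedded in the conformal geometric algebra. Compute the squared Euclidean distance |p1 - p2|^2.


p1 - p2 = (4, -6, -7)
|p1 - p2|^2 = 4^2 + (-6)^2 + (-7)^2
= 16 + 36 + 49
= 101


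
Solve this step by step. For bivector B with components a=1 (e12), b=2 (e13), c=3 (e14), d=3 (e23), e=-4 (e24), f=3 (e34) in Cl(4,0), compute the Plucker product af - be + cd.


Plucker relation: af - be + cd
a*f = 1*3 = 3
b*e = 2*(-4) = -8
c*d = 3*3 = 9
af - be + cd = 3 - (-8) + 9
= 20


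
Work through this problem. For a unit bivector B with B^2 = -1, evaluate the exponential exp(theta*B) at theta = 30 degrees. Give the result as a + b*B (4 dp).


For a unit bivector B with B^2 = -1, the exponential series gives
e^(theta*B) = cos(theta) + sin(theta)*B (the GA analogue of Euler's formula).
theta = 30 degrees = 0.523599 rad
cos(30 deg) = 0.8660
sin(30 deg) = 0.5000
exp(theta*B) = 0.8660 + 0.5000*B


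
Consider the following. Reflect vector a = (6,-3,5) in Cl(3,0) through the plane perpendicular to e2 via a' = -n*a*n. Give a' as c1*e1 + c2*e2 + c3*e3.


Reflection formula: a' = -n*a*n, with n = e2 (unit vector, n^2 = 1).
For reflection through hyperplane perp to e2:
The component along e2 flips sign, others stay.
a = (6, -3, 5)
a' = (6, 3, 5)
a' = 6*e1 + 3*e2 + 5*e3


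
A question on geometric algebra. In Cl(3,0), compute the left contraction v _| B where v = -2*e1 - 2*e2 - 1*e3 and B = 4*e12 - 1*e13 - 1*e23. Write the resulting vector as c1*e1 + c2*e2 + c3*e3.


Left contraction v _| B = <vB>_1 (grade-1 part of the geometric product vB).
Using e1_|e12 = e2, e2_|e12 = -e1, e1_|e13 = e3, e3_|e13 = -e1, e2_|e23 = e3, e3_|e23 = -e2:
e1 coeff: -v2*b12 - v3*b13 = -(-2)*(4) - (-1)*(-1) = 7
e2 coeff: v1*b12 - v3*b23 = (-2)*(4) - (-1)*(-1) = -9
e3 coeff: v1*b13 + v2*b23 = (-2)*(-1) + (-2)*(-1) = 4
v _| B = 7*e1 - 9*e2 + 4*e3


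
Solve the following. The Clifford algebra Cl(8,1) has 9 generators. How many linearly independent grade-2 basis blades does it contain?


Number of grade-k basis blades in Cl(p,q) with n = p + q is C(n, k).
n = 8 + 1 = 9
C(9, 2) = 9! / (2! * 7!)
= 362880 / (2 * 5040)
= 36


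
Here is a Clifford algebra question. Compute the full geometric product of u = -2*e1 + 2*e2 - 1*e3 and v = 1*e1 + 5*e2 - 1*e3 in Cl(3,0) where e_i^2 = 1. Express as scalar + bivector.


In Cl(3,0): e_i^2 = 1, e_ie_j = -e_je_i for i != j.
Scalar part = u . v = (-2)*1 + 2*5 + (-1)*(-1)
= -2 + 10 + 1 = 9
e12 coeff = (-2)*5 - 2*1 = -10 - 2 = -12
e13 coeff = (-2)*(-1) - (-1)*1 = 2 - (-1) = 3
e23 coeff = 2*(-1) - (-1)*5 = -2 - (-5) = 3
uv = 9 - 12*e12 + 3*e13 + 3*e23


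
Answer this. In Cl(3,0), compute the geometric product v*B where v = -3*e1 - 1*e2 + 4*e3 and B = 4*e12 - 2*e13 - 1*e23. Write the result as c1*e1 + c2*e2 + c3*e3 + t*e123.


vB has grade-1 (vector) and grade-3 (trivector) parts: vB = (v _| B) + (v ^ B).
Vector part <vB>_1:
  e1: -v2*b12 - v3*b13 = -(-1)*(4) - (4)*(-2) = 12
  e2: v1*b12 - v3*b23 = (-3)*(4) - (4)*(-1) = -8
  e3: v1*b13 + v2*b23 = (-3)*(-2) + (-1)*(-1) = 7
Trivector part <vB>_3:
  e123: v1*b23 - v2*b13 + v3*b12 = (-3)*(-1) - (-1)*(-2) + (4)*(4) = 17
vB = 12*e1 - 8*e2 + 7*e3 + 17*e123


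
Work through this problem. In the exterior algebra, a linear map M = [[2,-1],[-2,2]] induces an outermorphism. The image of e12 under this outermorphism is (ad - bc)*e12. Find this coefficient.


The outermorphism of a linear map f sends e1^e2 to f(e1)^f(e2).
f(e1) = 2*e1 - 2*e2
f(e2) = -1*e1 + 2*e2
f(e1) ^ f(e2) = (2*e1 - 2*e2) ^ (-1*e1 + 2*e2)
= 2*2*e12 + (-2)*(-1)*e21
= (4 - 2)*e12
= 2*e12
Coefficient = 2


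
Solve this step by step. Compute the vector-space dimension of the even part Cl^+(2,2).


Even subalgebra dimension = 2^(n-1)
n = 2 + 2 = 4
2^(4 - 1) = 2^3 = 8
Verification: sum of C(4,k) for even k = 1 + 6 + 1 = 8
Result = 8


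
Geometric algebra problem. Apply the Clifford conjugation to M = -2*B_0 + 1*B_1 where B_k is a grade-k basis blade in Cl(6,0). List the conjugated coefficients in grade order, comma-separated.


Clifford conjugate sign for grade k: (-1)^(k(k+1)/2)
Grade 0: (-1)^(0*1/2) = (-1)^0 = 1, coeff -2 -> -2
Grade 1: (-1)^(1*2/2) = (-1)^1 = -1, coeff 1 -> -1
Conjugated coefficients: -2, -1


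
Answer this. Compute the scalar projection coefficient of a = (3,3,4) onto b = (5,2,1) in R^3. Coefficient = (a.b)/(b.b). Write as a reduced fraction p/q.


Projection coefficient = (a . b) / (b . b)
a . b = 3*5 + 3*2 + 4*1
= 15 + 6 + 4 = 25
b . b = 5^2 + 2^2 + 1^2
= 25 + 4 + 1 = 30
Coefficient = 25/30
In lowest terms: 5/6


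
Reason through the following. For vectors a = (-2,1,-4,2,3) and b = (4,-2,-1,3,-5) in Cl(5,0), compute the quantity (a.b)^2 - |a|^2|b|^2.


a . b = (-2)*4 + 1*(-2) + (-4)*(-1) + 2*3 + 3*(-5)
= -8 + (-2) + 4 + 6 + (-15) = -15
|a|^2 = (-2)^2 + 1^2 + (-4)^2 + 2^2 + 3^2 = 34
|b|^2 = 4^2 + (-2)^2 + (-1)^2 + 3^2 + (-5)^2 = 55
(a.b)^2 = (-15)^2 = 225
|a|^2 * |b|^2 = 34 * 55 = 1870
Result = 225 - 1870 = -1645


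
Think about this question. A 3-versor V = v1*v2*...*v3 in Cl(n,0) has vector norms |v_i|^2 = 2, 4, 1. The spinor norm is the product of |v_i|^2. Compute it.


Spinor norm N(V) = |v1|^2 * |v2|^2 * ... * |v3|^2
= 2 * 4 * 1
Running product: 2, 8, 8
N(V) = 8


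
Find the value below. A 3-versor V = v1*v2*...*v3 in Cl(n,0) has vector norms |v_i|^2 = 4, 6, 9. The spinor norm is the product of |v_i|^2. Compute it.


Spinor norm N(V) = |v1|^2 * |v2|^2 * ... * |v3|^2
= 4 * 6 * 9
Running product: 4, 24, 216
N(V) = 216


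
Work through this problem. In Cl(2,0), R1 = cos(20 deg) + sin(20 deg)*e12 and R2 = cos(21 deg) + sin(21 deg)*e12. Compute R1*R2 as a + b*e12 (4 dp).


Same-plane rotors commute and their half-angles add:
R1*R2 = cos(a1 + a2) + sin(a1 + a2)*e12.
a1 + a2 = 20 + 21 = 41 deg
cos(41 deg) = 0.7547
sin(41 deg) = 0.6561
R1*R2 = 0.7547 + 0.6561*e12


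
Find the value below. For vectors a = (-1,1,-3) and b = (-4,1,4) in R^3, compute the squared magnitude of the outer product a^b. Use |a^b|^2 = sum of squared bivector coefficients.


a wedge b = (a1*b2 - a2*b1)*e12 + (a1*b3 - a3*b1)*e13 + (a2*b3 - a3*b2)*e23
e12 coeff: (-1)*1 - 1*(-4) = -1 - (-4) = 3
e13 coeff: (-1)*4 - (-3)*(-4) = -4 - 12 = -16
e23 coeff: 1*4 - (-3)*1 = 4 - (-3) = 7
|a wedge b|^2 = 3^2 + (-16)^2 + 7^2
= 9 + 256 + 49
= 314


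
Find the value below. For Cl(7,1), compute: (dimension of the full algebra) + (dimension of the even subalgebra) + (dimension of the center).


n = 7 + 1 = 8
Total dim = 2^8 = 256
Even subalgebra dim = 2^7 = 128
n is even, so center dim = 1
Sum = 256 + 128 + 1 = 385


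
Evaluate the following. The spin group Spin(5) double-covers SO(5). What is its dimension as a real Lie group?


Spin(n) double-covers SO(n); both have Lie algebra so(n) of dimension n(n-1)/2.
n = 5
n(n-1) = 5 * 4 = 20
dim Spin(5) = 20/2 = 10


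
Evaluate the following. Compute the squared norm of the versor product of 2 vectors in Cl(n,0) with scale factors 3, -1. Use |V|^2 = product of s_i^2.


Each vector v_i has |v_i|^2 = s_i^2
Squared scales: 3^2 = 9, (-1)^2 = 1
|V|^2 = 9 * 1
= 9


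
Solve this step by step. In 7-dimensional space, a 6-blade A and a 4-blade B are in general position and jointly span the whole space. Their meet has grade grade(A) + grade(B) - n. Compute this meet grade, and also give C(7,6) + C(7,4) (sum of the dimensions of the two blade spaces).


Meet grade = grade(A) + grade(B) - n
= 6 + 4 - 7 = 3
C(7,6) = 7
C(7,4) = 35
dim_A + dim_B = 7 + 35 = 42


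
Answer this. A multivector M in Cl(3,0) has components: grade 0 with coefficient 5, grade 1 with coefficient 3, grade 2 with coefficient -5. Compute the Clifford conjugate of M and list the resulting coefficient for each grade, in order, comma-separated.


Clifford conjugate sign for grade k: (-1)^(k(k+1)/2)
Grade 0: (-1)^(0*1/2) = (-1)^0 = 1, coeff 5 -> 5
Grade 1: (-1)^(1*2/2) = (-1)^1 = -1, coeff 3 -> -3
Grade 2: (-1)^(2*3/2) = (-1)^3 = -1, coeff -5 -> 5
Conjugated coefficients: 5, -3, 5


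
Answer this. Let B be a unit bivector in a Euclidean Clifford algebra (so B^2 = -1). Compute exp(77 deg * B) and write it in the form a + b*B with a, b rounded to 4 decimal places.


For a unit bivector B with B^2 = -1, the exponential series gives
e^(theta*B) = cos(theta) + sin(theta)*B (the GA analogue of Euler's formula).
theta = 77 degrees = 1.343904 rad
cos(77 deg) = 0.2250
sin(77 deg) = 0.9744
exp(theta*B) = 0.2250 + 0.9744*B


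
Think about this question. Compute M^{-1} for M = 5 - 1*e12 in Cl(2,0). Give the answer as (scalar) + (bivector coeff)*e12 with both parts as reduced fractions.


M = 5 - 1*e12, where e12^2 = -1.
Since M commutes with its reverse ~M = a - b*e12, M * ~M = a^2 - b^2*e12^2 = a^2 + b^2.
So M^{-1} = ~M / (a^2 + b^2) = (a - b*e12)/(a^2 + b^2).
a^2 + b^2 = 25 + 1 = 26
Scalar part = 5/26 = 5/26
Bivector coeff = 1/26 = 1/26
M^{-1} = 5/26 + 1/26*e12


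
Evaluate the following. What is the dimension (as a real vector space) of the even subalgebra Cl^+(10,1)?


Even subalgebra dimension = 2^(n-1)
n = 10 + 1 = 11
2^(11 - 1) = 2^10 = 1024
Verification: sum of C(11,k) for even k = 1 + 55 + 330 + 462 + 165 + 11 = 1024
Result = 1024


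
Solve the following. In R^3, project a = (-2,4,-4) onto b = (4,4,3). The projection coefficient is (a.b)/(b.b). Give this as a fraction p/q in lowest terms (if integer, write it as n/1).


Projection coefficient = (a . b) / (b . b)
a . b = (-2)*4 + 4*4 + (-4)*3
= -8 + 16 + (-12) = -4
b . b = 4^2 + 4^2 + 3^2
= 16 + 16 + 9 = 41
Coefficient = -4/41
In lowest terms: -4/41


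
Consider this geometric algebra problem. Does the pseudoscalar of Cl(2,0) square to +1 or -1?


The pseudoscalar I = e1...e_n (product of all n generators) of Cl(p,q) satisfies I^2 = (-1)^(q + n(n-1)/2).
p = 2, q = 0, n = p + q = 2
n(n-1)/2 = 2 * 1 / 2 = 1
Exponent = q + n(n-1)/2 = 0 + 1 = 1
I^2 = (-1)^1 = -1


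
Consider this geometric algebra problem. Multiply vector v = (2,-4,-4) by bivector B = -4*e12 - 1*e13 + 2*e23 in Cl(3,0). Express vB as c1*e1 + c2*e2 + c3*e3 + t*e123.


vB has grade-1 (vector) and grade-3 (trivector) parts: vB = (v _| B) + (v ^ B).
Vector part <vB>_1:
  e1: -v2*b12 - v3*b13 = -(-4)*(-4) - (-4)*(-1) = -20
  e2: v1*b12 - v3*b23 = (2)*(-4) - (-4)*(2) = 0
  e3: v1*b13 + v2*b23 = (2)*(-1) + (-4)*(2) = -10
Trivector part <vB>_3:
  e123: v1*b23 - v2*b13 + v3*b12 = (2)*(2) - (-4)*(-1) + (-4)*(-4) = 16
vB = -20*e1 + 0*e2 - 10*e3 + 16*e123


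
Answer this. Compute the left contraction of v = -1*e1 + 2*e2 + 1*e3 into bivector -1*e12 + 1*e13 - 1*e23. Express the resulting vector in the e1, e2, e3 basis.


Left contraction v _| B = <vB>_1 (grade-1 part of the geometric product vB).
Using e1_|e12 = e2, e2_|e12 = -e1, e1_|e13 = e3, e3_|e13 = -e1, e2_|e23 = e3, e3_|e23 = -e2:
e1 coeff: -v2*b12 - v3*b13 = -(2)*(-1) - (1)*(1) = 1
e2 coeff: v1*b12 - v3*b23 = (-1)*(-1) - (1)*(-1) = 2
e3 coeff: v1*b13 + v2*b23 = (-1)*(1) + (2)*(-1) = -3
v _| B = 1*e1 + 2*e2 - 3*e3


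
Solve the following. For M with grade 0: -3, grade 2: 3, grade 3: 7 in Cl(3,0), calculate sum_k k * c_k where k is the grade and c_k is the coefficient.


Grade-weighted sum = sum of grade_k * coefficient_k
0*(-3) = 0
2*3 = 6
3*7 = 21
Total = 0 + 6 + 21 = 27


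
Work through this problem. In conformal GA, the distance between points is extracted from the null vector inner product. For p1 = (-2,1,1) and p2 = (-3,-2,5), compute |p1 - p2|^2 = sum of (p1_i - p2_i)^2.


p1 - p2 = (1, 3, -4)
|p1 - p2|^2 = 1^2 + 3^2 + (-4)^2
= 1 + 9 + 16
= 26


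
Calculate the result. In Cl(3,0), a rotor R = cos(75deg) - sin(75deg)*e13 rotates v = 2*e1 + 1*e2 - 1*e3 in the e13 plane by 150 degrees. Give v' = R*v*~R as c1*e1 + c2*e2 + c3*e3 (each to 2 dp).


Rotor R = cos(75deg) - sin(75deg)*e13
Rotation angle theta = 2 * 75 = 150 degrees in the e13 plane (e1 -> e3).
The component perpendicular to the plane (e2) is invariant: v'_2 = v2 = 1.00
cos(150deg) = -0.8660, sin(150deg) = 0.5000
v'_1 = v1*cos(theta) - v3*sin(theta) = 2*(-0.8660) - (-1)*0.5000 = -1.23
v'_3 = v1*sin(theta) + v3*cos(theta) = 2*0.5000 + (-1)*(-0.8660) = 1.87
v' = -1.23*e1 + 1.00*e2 + 1.87*e3


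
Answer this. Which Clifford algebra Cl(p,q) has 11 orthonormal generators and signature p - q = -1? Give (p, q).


We need p + q = 11 and p - q = -1.
Adding: 2p = 11 + (-1) = 10, so p = 5.
Then q = 11 - 5 = 6.
(p, q) = (5, 6)


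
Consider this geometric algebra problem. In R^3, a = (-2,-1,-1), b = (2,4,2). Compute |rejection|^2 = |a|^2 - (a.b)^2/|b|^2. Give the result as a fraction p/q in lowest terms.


|a|^2 = (-2)^2 + (-1)^2 + (-1)^2 = 6
|b|^2 = 2^2 + 4^2 + 2^2 = 24
a . b = (-2)*2 + (-1)*4 + (-1)*2 = -10
(a.b)^2 = (-10)^2 = 100
|rej|^2 = 6 - 100/24
= (144 - 100)/24
= 44/24
In lowest terms: 11/6
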